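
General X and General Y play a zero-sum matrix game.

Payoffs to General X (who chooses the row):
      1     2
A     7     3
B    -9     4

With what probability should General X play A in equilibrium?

13/17

Row minima are 3 and -9, so General X's maximin is 3; column maxima are 7 and 4, so General Y's minimax is 4. These differ, so the equilibrium is in mixed strategies.
Let General X play A with probability p. General Y is indifferent when 7p − 9(1−p) = 3p + 4(1−p), giving p = 13/17.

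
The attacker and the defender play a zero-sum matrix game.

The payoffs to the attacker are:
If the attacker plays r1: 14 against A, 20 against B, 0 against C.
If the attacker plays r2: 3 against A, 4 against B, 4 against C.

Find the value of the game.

56/15

Column B is strictly dominated by A for the defender (it gives the attacker more in every row).
The remaining 2×2 game on (r1, r2) × (A, C) has no saddle point. Let the attacker play r1 with probability p; indifference gives 14p + 3(1−p) = 4(1−p), so p = 1/15.
Similarly the defender's optimal q on A is 4/15, and the value is 14·(4/15) + (0)·(11/15) = 56/15.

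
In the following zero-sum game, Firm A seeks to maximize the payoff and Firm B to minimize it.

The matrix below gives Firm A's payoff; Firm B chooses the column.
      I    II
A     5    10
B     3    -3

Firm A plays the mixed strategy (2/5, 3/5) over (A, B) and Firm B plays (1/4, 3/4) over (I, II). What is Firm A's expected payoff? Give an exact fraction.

13/5

Against (1/4, 3/4), each row's expected payoff is A: 35/4; B: -3/2.
Taking the (2/5, 3/5)-weighted average: (2/5)·(35/4) + (3/5)·(-3/2) = 13/5.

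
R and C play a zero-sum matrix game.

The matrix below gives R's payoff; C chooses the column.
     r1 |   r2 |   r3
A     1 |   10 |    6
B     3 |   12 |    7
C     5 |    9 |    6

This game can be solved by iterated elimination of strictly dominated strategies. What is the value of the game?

Column r2 is strictly dominated by r1 for C (1<10, 3<12, 5<9); eliminate r2.
Row A is strictly dominated by row B (3>1, 7>6); eliminate A.
Column r3 is strictly dominated by r1 for C (3<7, 5<6); eliminate r3.
Row B is strictly dominated by row C (5>3); eliminate B.
Only (C, r1) remains, with payoff 5.

5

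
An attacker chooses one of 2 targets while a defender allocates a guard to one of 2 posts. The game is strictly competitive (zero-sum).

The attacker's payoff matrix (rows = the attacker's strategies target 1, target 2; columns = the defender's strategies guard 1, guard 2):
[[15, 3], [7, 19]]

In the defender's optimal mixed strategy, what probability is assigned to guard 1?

2/3

Row minima are 3 and 7, so the attacker's maximin is 7; column maxima are 15 and 19, so the defender's minimax is 15. These differ, so the equilibrium is in mixed strategies.
Let the defender play guard 1 with probability q. The attacker is indifferent when 15q + 3(1−q) = 7q + 19(1−q), giving q = 2/3.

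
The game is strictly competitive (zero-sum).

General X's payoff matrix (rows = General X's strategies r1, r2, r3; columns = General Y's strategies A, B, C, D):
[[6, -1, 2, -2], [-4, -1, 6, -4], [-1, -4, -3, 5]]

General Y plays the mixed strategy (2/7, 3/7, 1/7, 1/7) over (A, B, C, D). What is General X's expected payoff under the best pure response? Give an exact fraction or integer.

r1: (6)·(2/7) + (-1)·(3/7) + (2)·(1/7) + (-2)·(1/7) = 9/7.
r2: (-4)·(2/7) + (-1)·(3/7) + (6)·(1/7) + (-4)·(1/7) = -9/7.
r3: (-1)·(2/7) + (-4)·(3/7) + (-3)·(1/7) + (5)·(1/7) = -12/7.
The best pure response is r1 with expected payoff 9/7.

9/7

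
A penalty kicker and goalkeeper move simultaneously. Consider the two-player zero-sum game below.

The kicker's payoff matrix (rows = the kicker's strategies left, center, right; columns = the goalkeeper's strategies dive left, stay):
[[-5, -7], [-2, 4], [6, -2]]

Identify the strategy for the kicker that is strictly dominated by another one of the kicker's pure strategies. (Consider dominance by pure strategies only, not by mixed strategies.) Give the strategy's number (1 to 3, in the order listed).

Compare left with center: -2 > -5, 4 > -7.
So center strictly dominates left for the kicker; left is strictly dominated.

1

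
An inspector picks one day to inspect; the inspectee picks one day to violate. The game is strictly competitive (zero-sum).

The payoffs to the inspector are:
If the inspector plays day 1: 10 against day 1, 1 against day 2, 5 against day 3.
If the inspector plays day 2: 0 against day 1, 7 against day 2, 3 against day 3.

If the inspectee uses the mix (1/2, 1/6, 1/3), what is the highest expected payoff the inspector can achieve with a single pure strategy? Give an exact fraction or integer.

41/6

day 1: (10)·(1/2) + (1)·(1/6) + (5)·(1/3) = 41/6.
day 2: (0)·(1/2) + (7)·(1/6) + (3)·(1/3) = 13/6.
The best pure response is day 1 with expected payoff 41/6.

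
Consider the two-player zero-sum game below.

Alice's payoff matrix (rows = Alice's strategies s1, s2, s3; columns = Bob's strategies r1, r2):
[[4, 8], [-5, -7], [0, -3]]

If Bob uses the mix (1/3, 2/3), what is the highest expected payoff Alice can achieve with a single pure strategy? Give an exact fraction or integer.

s1: (4)·(1/3) + (8)·(2/3) = 20/3.
s2: (-5)·(1/3) + (-7)·(2/3) = -19/3.
s3: (0)·(1/3) + (-3)·(2/3) = -2.
The best pure response is s1 with expected payoff 20/3.

20/3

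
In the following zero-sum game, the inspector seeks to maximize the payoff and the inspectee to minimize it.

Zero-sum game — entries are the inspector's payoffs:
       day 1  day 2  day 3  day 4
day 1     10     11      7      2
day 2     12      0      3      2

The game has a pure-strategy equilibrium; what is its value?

Row minima: 2, 0 → the inspector's maximin is 2.
Column maxima: 12, 11, 7, 2 → the inspectee's minimax is 2.
They coincide at (day 1, day 4), so the value is 2.

2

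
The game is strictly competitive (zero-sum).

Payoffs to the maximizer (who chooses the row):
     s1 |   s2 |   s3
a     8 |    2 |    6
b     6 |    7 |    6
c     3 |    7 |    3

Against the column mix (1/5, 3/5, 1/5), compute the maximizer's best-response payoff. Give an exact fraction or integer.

a: (8)·(1/5) + (2)·(3/5) + (6)·(1/5) = 4.
b: (6)·(1/5) + (7)·(3/5) + (6)·(1/5) = 33/5.
c: (3)·(1/5) + (7)·(3/5) + (3)·(1/5) = 27/5.
The best pure response is b with expected payoff 33/5.

33/5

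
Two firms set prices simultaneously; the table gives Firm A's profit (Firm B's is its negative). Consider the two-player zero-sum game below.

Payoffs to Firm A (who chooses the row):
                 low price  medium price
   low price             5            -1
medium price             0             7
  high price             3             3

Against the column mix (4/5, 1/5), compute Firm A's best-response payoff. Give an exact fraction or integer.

19/5

low price: (5)·(4/5) + (-1)·(1/5) = 19/5.
medium price: (0)·(4/5) + (7)·(1/5) = 7/5.
high price: (3)·(4/5) + (3)·(1/5) = 3.
The best pure response is low price with expected payoff 19/5.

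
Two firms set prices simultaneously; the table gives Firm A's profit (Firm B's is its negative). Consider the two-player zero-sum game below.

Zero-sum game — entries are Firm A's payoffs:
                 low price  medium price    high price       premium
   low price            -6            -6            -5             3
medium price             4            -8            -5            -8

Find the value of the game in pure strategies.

Row minima: -6, -8 → Firm A's maximin is -6.
Column maxima: 4, -6, -5, 3 → Firm B's minimax is -6.
They coincide at (low price, medium price), so the value is -6.

-6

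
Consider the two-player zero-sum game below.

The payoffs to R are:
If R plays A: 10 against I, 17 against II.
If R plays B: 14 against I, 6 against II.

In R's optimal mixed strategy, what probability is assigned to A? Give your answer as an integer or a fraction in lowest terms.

Row minima are 10 and 6, so R's maximin is 10; column maxima are 14 and 17, so C's minimax is 14. These differ, so the equilibrium is in mixed strategies.
Let R play A with probability p. C is indifferent when 10p + 14(1−p) = 17p + 6(1−p), giving p = 8/15.

8/15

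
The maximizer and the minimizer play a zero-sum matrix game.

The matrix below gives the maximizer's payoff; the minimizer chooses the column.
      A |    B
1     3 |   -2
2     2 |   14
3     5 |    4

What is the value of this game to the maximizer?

Row 1 is strictly dominated by row 3, so the maximizer never plays it.
The remaining 2×2 game on (2, 3) × (A, B) has no saddle point. Let the maximizer play 2 with probability p; indifference gives 2p + 5(1−p) = 14p + 4(1−p), so p = 1/13.
Similarly the minimizer's optimal q on A is 10/13, and the value is 2·(10/13) + (14)·(3/13) = 62/13.

62/13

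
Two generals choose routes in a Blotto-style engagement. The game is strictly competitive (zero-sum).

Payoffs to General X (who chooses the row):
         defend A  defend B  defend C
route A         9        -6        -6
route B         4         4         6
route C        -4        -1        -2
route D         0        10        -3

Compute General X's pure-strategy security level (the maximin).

The worst-case payoff for each row is route A: -6, route B: 4, route C: -4, route D: -3.
The best of these is 4.

4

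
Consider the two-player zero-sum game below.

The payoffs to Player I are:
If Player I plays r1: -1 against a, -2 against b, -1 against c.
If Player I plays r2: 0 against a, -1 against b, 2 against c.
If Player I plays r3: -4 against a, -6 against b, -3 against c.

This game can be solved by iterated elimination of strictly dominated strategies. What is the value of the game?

Column c is strictly dominated by b for Player II (-2<-1, -1<2, -6<-3); eliminate c.
Row r3 is strictly dominated by row r1 (-1>-4, -2>-6); eliminate r3.
Column a is strictly dominated by b for Player II (-2<-1, -1<0); eliminate a.
Row r1 is strictly dominated by row r2 (-1>-2); eliminate r1.
Only (r2, b) remains, with payoff -1.

-1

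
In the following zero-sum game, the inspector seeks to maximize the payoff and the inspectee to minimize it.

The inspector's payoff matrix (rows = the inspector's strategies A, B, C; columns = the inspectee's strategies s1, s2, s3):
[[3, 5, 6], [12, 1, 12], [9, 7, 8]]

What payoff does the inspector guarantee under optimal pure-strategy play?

7

Row minima: 3, 1, 7 → the inspector's maximin is 7.
Column maxima: 12, 7, 12 → the inspectee's minimax is 7.
They coincide at (C, s2), so the value is 7.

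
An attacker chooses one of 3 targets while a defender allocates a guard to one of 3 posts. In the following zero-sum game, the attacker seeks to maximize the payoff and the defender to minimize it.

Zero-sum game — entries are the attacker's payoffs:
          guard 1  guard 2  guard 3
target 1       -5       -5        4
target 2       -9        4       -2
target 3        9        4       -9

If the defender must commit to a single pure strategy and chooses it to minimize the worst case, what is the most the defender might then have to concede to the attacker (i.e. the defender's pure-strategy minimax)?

4

The worst case (largest entry) in each column is guard 1: 9, guard 2: 4, guard 3: 4.
The best (smallest) of these is 4.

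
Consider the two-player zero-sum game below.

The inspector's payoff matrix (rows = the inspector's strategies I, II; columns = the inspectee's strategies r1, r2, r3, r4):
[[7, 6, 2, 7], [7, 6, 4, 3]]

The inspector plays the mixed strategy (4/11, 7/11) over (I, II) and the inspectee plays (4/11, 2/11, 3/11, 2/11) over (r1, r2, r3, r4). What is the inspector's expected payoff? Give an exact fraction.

646/121

Against (4/11, 2/11, 3/11, 2/11), each row's expected payoff is I: 60/11; II: 58/11.
Taking the (4/11, 7/11)-weighted average: (4/11)·(60/11) + (7/11)·(58/11) = 646/121.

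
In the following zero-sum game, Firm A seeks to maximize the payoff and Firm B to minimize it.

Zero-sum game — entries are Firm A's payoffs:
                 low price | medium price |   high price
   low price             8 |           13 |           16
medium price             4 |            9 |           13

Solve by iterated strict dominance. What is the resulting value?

8

Column high price is strictly dominated by low price for Firm B (8<16, 4<13); eliminate high price.
Column medium price is strictly dominated by low price for Firm B (8<13, 4<9); eliminate medium price.
Row medium price is strictly dominated by row low price (8>4); eliminate medium price.
Only (low price, low price) remains, with payoff 8.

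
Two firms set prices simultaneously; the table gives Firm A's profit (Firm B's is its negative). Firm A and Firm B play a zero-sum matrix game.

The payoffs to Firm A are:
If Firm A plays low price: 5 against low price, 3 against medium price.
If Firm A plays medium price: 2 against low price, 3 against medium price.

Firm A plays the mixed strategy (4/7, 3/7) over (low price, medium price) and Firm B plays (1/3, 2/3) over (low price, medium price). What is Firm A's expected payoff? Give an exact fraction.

68/21

Against (1/3, 2/3), each row's expected payoff is low price: 11/3; medium price: 8/3.
Taking the (4/7, 3/7)-weighted average: (4/7)·(11/3) + (3/7)·(8/3) = 68/21.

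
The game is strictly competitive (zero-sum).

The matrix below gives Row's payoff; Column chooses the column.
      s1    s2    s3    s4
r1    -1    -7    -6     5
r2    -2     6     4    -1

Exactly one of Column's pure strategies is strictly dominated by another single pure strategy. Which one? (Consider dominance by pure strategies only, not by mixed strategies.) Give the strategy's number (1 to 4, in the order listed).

Column prefers columns that give Row less. Compare s4 with s1: -1 < 5, -2 < -1.
So s1 strictly dominates s4 for Column; s4 is strictly dominated.

4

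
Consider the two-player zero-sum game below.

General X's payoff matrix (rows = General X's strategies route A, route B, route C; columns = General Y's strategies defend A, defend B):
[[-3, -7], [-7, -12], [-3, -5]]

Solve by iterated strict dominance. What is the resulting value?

Column defend A is strictly dominated by defend B for General Y (-7<-3, -12<-7, -5<-3); eliminate defend A.
Row route A is strictly dominated by row route C (-5>-7); eliminate route A.
Row route B is strictly dominated by row route C (-5>-12); eliminate route B.
Only (route C, defend B) remains, with payoff -5.

-5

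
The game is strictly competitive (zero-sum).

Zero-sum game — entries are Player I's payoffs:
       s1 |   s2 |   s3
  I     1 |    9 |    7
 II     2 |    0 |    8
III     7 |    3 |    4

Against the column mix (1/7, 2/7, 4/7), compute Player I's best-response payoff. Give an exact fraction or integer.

I: (1)·(1/7) + (9)·(2/7) + (7)·(4/7) = 47/7.
II: (2)·(1/7) + (0)·(2/7) + (8)·(4/7) = 34/7.
III: (7)·(1/7) + (3)·(2/7) + (4)·(4/7) = 29/7.
The best pure response is I with expected payoff 47/7.

47/7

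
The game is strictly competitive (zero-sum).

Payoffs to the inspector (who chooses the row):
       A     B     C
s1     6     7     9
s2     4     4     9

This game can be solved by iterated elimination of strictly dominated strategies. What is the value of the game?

Column C is strictly dominated by A for the inspectee (6<9, 4<9); eliminate C.
Row s2 is strictly dominated by row s1 (6>4, 7>4); eliminate s2.
Column B is strictly dominated by A for the inspectee (6<7); eliminate B.
Only (s1, A) remains, with payoff 6.

6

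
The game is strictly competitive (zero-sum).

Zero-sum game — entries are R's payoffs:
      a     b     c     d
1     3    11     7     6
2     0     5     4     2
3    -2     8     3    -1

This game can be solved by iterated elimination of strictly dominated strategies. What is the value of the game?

3

Row 3 is strictly dominated by row 1 (3>-2, 11>8, 7>3, 6>-1); eliminate 3.
Column c is strictly dominated by a for C (3<7, 0<4); eliminate c.
Column d is strictly dominated by a for C (3<6, 0<2); eliminate d.
Column b is strictly dominated by a for C (3<11, 0<5); eliminate b.
Row 2 is strictly dominated by row 1 (3>0); eliminate 2.
Only (1, a) remains, with payoff 3.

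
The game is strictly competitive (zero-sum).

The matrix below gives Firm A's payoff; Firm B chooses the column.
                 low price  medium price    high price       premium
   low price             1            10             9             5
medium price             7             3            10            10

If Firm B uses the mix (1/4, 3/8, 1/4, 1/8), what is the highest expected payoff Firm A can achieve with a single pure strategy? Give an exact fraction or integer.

55/8

low price: (1)·(1/4) + (10)·(3/8) + (9)·(1/4) + (5)·(1/8) = 55/8.
medium price: (7)·(1/4) + (3)·(3/8) + (10)·(1/4) + (10)·(1/8) = 53/8.
The best pure response is low price with expected payoff 55/8.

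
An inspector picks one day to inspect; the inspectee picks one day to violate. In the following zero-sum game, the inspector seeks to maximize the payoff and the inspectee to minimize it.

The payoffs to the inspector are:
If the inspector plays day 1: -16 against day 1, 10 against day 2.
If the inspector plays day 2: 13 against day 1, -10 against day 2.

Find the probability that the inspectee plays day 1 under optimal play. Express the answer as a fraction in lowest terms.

20/49

Row minima are -16 and -10, so the inspector's maximin is -10; column maxima are 13 and 10, so the inspectee's minimax is 10. These differ, so the equilibrium is in mixed strategies.
Let the inspectee play day 1 with probability q. The inspector is indifferent when −16q + 10(1−q) = 13q − 10(1−q), giving q = 20/49.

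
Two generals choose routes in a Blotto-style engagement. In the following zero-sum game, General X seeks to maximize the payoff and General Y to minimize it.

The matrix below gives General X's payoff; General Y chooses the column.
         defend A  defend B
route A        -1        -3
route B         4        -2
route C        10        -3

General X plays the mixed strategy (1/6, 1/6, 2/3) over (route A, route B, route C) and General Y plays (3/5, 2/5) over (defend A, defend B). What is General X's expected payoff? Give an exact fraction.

Against (3/5, 2/5), each row's expected payoff is route A: -9/5; route B: 8/5; route C: 24/5.
Taking the (1/6, 1/6, 2/3)-weighted average: (1/6)·(-9/5) + (1/6)·(8/5) + (2/3)·(24/5) = 19/6.

19/6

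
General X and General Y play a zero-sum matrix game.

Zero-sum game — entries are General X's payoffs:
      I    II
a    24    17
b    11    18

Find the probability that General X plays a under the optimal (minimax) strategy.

Row minima are 17 and 11, so General X's maximin is 17; column maxima are 24 and 18, so General Y's minimax is 18. These differ, so the equilibrium is in mixed strategies.
Let General X play a with probability p. General Y is indifferent when 24p + 11(1−p) = 17p + 18(1−p), giving p = 1/2.

1/2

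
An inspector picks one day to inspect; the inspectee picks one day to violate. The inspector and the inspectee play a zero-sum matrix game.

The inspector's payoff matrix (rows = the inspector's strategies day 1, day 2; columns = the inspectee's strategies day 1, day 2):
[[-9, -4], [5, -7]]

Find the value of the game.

Row minima are -9 and -7, so the inspector's maximin is -7; column maxima are 5 and -4, so the inspectee's minimax is -4. These differ, so the equilibrium is in mixed strategies.
Let the inspector play day 1 with probability p. The inspectee is indifferent when −9p + 5(1−p) = −4p − 7(1−p), giving p = 12/17.
Let the inspectee play day 1 with probability q. The inspector is indifferent when −9q − 4(1−q) = 5q − 7(1−q), giving q = 3/17.
The value is -9·(3/17) + (-4)·(14/17) = -83/17.

-83/17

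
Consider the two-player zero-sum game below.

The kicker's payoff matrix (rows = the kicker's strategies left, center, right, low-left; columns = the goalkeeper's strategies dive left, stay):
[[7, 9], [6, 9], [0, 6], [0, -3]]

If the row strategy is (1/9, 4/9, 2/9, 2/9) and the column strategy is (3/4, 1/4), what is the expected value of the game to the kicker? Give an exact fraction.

Against (3/4, 1/4), each row's expected payoff is left: 15/2; center: 27/4; right: 3/2; low-left: -3/4.
Taking the (1/9, 4/9, 2/9, 2/9)-weighted average: (1/9)·(15/2) + (4/9)·(27/4) + (2/9)·(3/2) + (2/9)·(-3/4) = 4.

4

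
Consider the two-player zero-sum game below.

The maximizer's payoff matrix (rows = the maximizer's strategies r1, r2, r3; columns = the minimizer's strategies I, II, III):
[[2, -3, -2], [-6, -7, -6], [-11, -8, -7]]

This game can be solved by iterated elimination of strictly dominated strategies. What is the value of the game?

Row r3 is strictly dominated by row r1 (2>-11, -3>-8, -2>-7); eliminate r3.
Column I is strictly dominated by II for the minimizer (-3<2, -7<-6); eliminate I.
Row r2 is strictly dominated by row r1 (-3>-7, -2>-6); eliminate r2.
Column III is strictly dominated by II for the minimizer (-3<-2); eliminate III.
Only (r1, II) remains, with payoff -3.

-3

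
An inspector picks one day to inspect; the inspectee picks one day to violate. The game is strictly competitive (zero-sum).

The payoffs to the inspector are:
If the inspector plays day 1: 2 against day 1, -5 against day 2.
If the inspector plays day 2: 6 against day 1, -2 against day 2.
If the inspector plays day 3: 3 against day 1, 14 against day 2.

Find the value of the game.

90/19

Row day 1 is strictly dominated by row day 2, so the inspector never plays it.
The remaining 2×2 game on (day 2, day 3) × (day 1, day 2) has no saddle point. Let the inspector play day 2 with probability p; indifference gives 6p + 3(1−p) = −2p + 14(1−p), so p = 11/19.
Similarly the inspectee's optimal q on day 1 is 16/19, and the value is 6·(16/19) + (-2)·(3/19) = 90/19.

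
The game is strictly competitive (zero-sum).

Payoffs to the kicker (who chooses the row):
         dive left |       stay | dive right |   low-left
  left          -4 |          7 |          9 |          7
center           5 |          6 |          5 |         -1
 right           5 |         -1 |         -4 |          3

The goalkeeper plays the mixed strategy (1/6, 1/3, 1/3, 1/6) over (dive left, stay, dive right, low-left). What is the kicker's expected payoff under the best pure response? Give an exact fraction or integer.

35/6

left: (-4)·(1/6) + (7)·(1/3) + (9)·(1/3) + (7)·(1/6) = 35/6.
center: (5)·(1/6) + (6)·(1/3) + (5)·(1/3) + (-1)·(1/6) = 13/3.
right: (5)·(1/6) + (-1)·(1/3) + (-4)·(1/3) + (3)·(1/6) = -1/3.
The best pure response is left with expected payoff 35/6.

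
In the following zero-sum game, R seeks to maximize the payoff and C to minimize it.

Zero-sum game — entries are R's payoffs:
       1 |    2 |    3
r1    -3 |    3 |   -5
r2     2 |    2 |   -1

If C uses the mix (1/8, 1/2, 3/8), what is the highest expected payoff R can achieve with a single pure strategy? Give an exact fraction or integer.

r1: (-3)·(1/8) + (3)·(1/2) + (-5)·(3/8) = -3/4.
r2: (2)·(1/8) + (2)·(1/2) + (-1)·(3/8) = 7/8.
The best pure response is r2 with expected payoff 7/8.

7/8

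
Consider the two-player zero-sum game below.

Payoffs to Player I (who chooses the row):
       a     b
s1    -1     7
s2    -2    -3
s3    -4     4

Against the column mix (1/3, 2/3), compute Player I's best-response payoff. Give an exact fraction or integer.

13/3

s1: (-1)·(1/3) + (7)·(2/3) = 13/3.
s2: (-2)·(1/3) + (-3)·(2/3) = -8/3.
s3: (-4)·(1/3) + (4)·(2/3) = 4/3.
The best pure response is s1 with expected payoff 13/3.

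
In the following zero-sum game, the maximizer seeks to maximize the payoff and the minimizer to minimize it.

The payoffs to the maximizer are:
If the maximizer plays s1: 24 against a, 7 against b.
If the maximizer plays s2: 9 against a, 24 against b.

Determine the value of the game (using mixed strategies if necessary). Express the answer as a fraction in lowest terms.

Row minima are 7 and 9, so the maximizer's maximin is 9; column maxima are 24 and 24, so the minimizer's minimax is 24. These differ, so the equilibrium is in mixed strategies.
Let the maximizer play s1 with probability p. The minimizer is indifferent when 24p + 9(1−p) = 7p + 24(1−p), giving p = 15/32.
Let the minimizer play a with probability q. The maximizer is indifferent when 24q + 7(1−q) = 9q + 24(1−q), giving q = 17/32.
The value is 24·(17/32) + (7)·(15/32) = 513/32.

513/32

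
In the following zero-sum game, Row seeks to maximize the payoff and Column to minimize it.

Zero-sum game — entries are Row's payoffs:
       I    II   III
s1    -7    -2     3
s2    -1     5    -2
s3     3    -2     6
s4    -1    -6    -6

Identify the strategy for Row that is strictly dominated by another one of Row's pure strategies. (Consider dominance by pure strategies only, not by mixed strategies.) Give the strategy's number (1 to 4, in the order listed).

Compare s4 with s3: 3 > -1, -2 > -6, 6 > -6.
So s3 strictly dominates s4 for Row; s4 is strictly dominated.

4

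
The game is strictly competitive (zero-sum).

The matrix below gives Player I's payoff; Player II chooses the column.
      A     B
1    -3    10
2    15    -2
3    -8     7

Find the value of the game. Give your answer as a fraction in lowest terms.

24/5

Row 3 is strictly dominated by row 1, so Player I never plays it.
The remaining 2×2 game on (1, 2) × (A, B) has no saddle point. Let Player I play 1 with probability p; indifference gives −3p + 15(1−p) = 10p − 2(1−p), so p = 17/30.
Similarly Player II's optimal q on A is 2/5, and the value is -3·(2/5) + (10)·(3/5) = 24/5.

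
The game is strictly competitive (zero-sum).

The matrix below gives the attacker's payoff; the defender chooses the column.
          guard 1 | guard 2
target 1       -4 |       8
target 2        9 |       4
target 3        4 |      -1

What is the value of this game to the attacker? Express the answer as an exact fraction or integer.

Row target 3 is strictly dominated by row target 2, so the attacker never plays it.
The remaining 2×2 game on (target 1, target 2) × (guard 1, guard 2) has no saddle point. Let the attacker play target 1 with probability p; indifference gives −4p + 9(1−p) = 8p + 4(1−p), so p = 5/17.
Similarly the defender's optimal q on guard 1 is 4/17, and the value is -4·(4/17) + (8)·(13/17) = 88/17.

88/17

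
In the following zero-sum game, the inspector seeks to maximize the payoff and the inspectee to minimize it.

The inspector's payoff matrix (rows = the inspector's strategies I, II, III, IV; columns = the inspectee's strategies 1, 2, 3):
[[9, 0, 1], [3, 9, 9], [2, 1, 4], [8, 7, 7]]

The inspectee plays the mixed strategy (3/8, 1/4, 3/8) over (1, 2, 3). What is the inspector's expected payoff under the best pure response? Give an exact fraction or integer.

I: (9)·(3/8) + (0)·(1/4) + (1)·(3/8) = 15/4.
II: (3)·(3/8) + (9)·(1/4) + (9)·(3/8) = 27/4.
III: (2)·(3/8) + (1)·(1/4) + (4)·(3/8) = 5/2.
IV: (8)·(3/8) + (7)·(1/4) + (7)·(3/8) = 59/8.
The best pure response is IV with expected payoff 59/8.

59/8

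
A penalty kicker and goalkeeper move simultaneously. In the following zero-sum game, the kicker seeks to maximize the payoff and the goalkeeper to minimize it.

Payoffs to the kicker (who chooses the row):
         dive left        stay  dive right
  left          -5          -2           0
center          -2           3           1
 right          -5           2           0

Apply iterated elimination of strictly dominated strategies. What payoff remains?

-2

Column dive right is strictly dominated by dive left for the goalkeeper (-5<0, -2<1, -5<0); eliminate dive right.
Column stay is strictly dominated by dive left for the goalkeeper (-5<-2, -2<3, -5<2); eliminate stay.
Row left is strictly dominated by row center (-2>-5); eliminate left.
Row right is strictly dominated by row center (-2>-5); eliminate right.
Only (center, dive left) remains, with payoff -2.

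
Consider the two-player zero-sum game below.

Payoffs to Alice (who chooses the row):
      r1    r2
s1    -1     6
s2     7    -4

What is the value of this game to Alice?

Row minima are -1 and -4, so Alice's maximin is -1; column maxima are 7 and 6, so Bob's minimax is 6. These differ, so the equilibrium is in mixed strategies.
Let Alice play s1 with probability p. Bob is indifferent when −p + 7(1−p) = 6p − 4(1−p), giving p = 11/18.
Let Bob play r1 with probability q. Alice is indifferent when −q + 6(1−q) = 7q − 4(1−q), giving q = 5/9.
The value is -1·(5/9) + (6)·(4/9) = 19/9.

19/9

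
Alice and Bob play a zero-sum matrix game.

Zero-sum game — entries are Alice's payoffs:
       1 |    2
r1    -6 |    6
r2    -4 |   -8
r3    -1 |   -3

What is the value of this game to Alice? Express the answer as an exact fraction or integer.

Row r2 is strictly dominated by row r3, so Alice never plays it.
The remaining 2×2 game on (r1, r3) × (1, 2) has no saddle point. Let Alice play r1 with probability p; indifference gives −6p − (1−p) = 6p − 3(1−p), so p = 1/7.
Similarly Bob's optimal q on 1 is 9/14, and the value is -6·(9/14) + (6)·(5/14) = -12/7.

-12/7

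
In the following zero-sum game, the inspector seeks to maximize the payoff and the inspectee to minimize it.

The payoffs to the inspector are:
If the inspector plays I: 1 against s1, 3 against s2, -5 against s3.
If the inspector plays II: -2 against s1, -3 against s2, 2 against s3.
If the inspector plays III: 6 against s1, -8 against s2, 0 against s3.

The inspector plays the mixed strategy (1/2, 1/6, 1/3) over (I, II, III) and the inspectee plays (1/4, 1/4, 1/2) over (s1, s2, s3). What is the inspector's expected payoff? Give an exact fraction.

Against (1/4, 1/4, 1/2), each row's expected payoff is I: -3/2; II: -1/4; III: -1/2.
Taking the (1/2, 1/6, 1/3)-weighted average: (1/2)·(-3/2) + (1/6)·(-1/4) + (1/3)·(-1/2) = -23/24.

-23/24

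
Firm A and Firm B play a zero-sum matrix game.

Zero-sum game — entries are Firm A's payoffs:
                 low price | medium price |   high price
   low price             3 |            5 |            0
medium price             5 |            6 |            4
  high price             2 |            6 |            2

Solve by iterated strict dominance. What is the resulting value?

Column medium price is strictly dominated by low price for Firm B (3<5, 5<6, 2<6); eliminate medium price.
Row low price is strictly dominated by row medium price (5>3, 4>0); eliminate low price.
Row high price is strictly dominated by row medium price (5>2, 4>2); eliminate high price.
Column low price is strictly dominated by high price for Firm B (4<5); eliminate low price.
Only (medium price, high price) remains, with payoff 4.

4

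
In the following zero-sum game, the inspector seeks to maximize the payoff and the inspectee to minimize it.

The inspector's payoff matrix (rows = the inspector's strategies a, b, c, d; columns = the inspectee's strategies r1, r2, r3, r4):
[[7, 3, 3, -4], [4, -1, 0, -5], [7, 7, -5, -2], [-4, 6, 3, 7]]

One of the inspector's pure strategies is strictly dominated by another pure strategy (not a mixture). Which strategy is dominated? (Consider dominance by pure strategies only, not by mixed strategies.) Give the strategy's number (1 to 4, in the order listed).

Compare b with a: 7 > 4, 3 > -1, 3 > 0, -4 > -5.
So a strictly dominates b for the inspector; b is strictly dominated.

2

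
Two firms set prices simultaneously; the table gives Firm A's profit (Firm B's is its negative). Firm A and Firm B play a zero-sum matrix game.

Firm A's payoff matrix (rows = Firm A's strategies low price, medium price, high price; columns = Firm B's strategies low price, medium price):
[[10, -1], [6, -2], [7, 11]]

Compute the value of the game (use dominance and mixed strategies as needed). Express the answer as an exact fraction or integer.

39/5

Row medium price is strictly dominated by row low price, so Firm A never plays it.
The remaining 2×2 game on (low price, high price) × (low price, medium price) has no saddle point. Let Firm A play low price with probability p; indifference gives 10p + 7(1−p) = −p + 11(1−p), so p = 4/15.
Similarly Firm B's optimal q on low price is 4/5, and the value is 10·(4/5) + (-1)·(1/5) = 39/5.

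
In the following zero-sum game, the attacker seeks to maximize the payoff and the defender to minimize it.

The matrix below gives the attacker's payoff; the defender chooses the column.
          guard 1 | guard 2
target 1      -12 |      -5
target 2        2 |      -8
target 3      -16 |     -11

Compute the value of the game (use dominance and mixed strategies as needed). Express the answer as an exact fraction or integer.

-106/17

Row target 3 is strictly dominated by row target 1, so the attacker never plays it.
The remaining 2×2 game on (target 1, target 2) × (guard 1, guard 2) has no saddle point. Let the attacker play target 1 with probability p; indifference gives −12p + 2(1−p) = −5p − 8(1−p), so p = 10/17.
Similarly the defender's optimal q on guard 1 is 3/17, and the value is -12·(3/17) + (-5)·(14/17) = -106/17.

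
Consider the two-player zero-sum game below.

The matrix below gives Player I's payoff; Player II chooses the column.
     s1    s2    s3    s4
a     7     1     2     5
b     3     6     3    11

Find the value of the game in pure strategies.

Row minima: 1, 3 → Player I's maximin is 3.
Column maxima: 7, 6, 3, 11 → Player II's minimax is 3.
They coincide at (b, s3), so the value is 3.

3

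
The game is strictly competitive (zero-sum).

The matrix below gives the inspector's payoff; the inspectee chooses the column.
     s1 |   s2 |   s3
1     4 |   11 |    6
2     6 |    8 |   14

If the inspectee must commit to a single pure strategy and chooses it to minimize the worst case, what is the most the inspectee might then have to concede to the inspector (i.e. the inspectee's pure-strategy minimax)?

The worst case (largest entry) in each column is s1: 6, s2: 11, s3: 14.
The best (smallest) of these is 6.

6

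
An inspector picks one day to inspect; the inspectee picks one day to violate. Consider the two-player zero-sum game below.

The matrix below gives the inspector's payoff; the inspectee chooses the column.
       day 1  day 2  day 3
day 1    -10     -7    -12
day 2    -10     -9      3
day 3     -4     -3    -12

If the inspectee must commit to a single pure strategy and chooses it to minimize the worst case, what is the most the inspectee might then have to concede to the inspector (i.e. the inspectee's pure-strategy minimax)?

The worst case (largest entry) in each column is day 1: -4, day 2: -3, day 3: 3.
The best (smallest) of these is -4.

-4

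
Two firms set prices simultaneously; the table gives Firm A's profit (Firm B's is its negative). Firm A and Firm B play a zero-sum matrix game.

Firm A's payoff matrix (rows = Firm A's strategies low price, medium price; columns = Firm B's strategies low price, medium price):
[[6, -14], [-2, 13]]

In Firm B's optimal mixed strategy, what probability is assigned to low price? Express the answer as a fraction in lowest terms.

27/35

Row minima are -14 and -2, so Firm A's maximin is -2; column maxima are 6 and 13, so Firm B's minimax is 6. These differ, so the equilibrium is in mixed strategies.
Let Firm B play low price with probability q. Firm A is indifferent when 6q − 14(1−q) = −2q + 13(1−q), giving q = 27/35.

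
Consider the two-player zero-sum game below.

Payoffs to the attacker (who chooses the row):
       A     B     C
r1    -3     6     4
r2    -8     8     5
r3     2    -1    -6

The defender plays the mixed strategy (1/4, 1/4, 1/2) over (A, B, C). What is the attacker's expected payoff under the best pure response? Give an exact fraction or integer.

11/4

r1: (-3)·(1/4) + (6)·(1/4) + (4)·(1/2) = 11/4.
r2: (-8)·(1/4) + (8)·(1/4) + (5)·(1/2) = 5/2.
r3: (2)·(1/4) + (-1)·(1/4) + (-6)·(1/2) = -11/4.
The best pure response is r1 with expected payoff 11/4.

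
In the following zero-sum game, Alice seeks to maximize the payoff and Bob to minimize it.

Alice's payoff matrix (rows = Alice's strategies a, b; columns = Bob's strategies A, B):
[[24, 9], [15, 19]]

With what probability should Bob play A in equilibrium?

10/19

Row minima are 9 and 15, so Alice's maximin is 15; column maxima are 24 and 19, so Bob's minimax is 19. These differ, so the equilibrium is in mixed strategies.
Let Bob play A with probability q. Alice is indifferent when 24q + 9(1−q) = 15q + 19(1−q), giving q = 10/19.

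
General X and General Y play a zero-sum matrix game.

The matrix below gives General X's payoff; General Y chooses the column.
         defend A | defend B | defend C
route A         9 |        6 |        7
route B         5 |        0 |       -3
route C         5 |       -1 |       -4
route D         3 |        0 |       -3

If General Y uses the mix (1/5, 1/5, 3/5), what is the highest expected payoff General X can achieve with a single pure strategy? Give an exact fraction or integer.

route A: (9)·(1/5) + (6)·(1/5) + (7)·(3/5) = 36/5.
route B: (5)·(1/5) + (0)·(1/5) + (-3)·(3/5) = -4/5.
route C: (5)·(1/5) + (-1)·(1/5) + (-4)·(3/5) = -8/5.
route D: (3)·(1/5) + (0)·(1/5) + (-3)·(3/5) = -6/5.
The best pure response is route A with expected payoff 36/5.

36/5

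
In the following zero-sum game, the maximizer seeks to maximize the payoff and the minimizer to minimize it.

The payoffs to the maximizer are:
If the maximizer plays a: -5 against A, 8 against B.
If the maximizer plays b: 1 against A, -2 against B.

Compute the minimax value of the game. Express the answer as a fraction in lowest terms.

-1/8

Row minima are -5 and -2, so the maximizer's maximin is -2; column maxima are 1 and 8, so the minimizer's minimax is 1. These differ, so the equilibrium is in mixed strategies.
Let the maximizer play a with probability p. The minimizer is indifferent when −5p + (1−p) = 8p − 2(1−p), giving p = 3/16.
Let the minimizer play A with probability q. The maximizer is indifferent when −5q + 8(1−q) = q − 2(1−q), giving q = 5/8.
The value is -5·(5/8) + (8)·(3/8) = -1/8.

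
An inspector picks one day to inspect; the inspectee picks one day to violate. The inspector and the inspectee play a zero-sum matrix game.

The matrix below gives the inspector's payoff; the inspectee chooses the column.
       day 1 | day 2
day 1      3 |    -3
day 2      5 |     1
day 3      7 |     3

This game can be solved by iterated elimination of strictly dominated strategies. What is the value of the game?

3

Column day 1 is strictly dominated by day 2 for the inspectee (-3<3, 1<5, 3<7); eliminate day 1.
Row day 1 is strictly dominated by row day 2 (1>-3); eliminate day 1.
Row day 2 is strictly dominated by row day 3 (3>1); eliminate day 2.
Only (day 3, day 2) remains, with payoff 3.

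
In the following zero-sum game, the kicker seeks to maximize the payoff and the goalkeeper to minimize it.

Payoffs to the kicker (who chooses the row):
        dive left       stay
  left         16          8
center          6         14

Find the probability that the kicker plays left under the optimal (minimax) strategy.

Row minima are 8 and 6, so the kicker's maximin is 8; column maxima are 16 and 14, so the goalkeeper's minimax is 14. These differ, so the equilibrium is in mixed strategies.
Let the kicker play left with probability p. The goalkeeper is indifferent when 16p + 6(1−p) = 8p + 14(1−p), giving p = 1/2.

1/2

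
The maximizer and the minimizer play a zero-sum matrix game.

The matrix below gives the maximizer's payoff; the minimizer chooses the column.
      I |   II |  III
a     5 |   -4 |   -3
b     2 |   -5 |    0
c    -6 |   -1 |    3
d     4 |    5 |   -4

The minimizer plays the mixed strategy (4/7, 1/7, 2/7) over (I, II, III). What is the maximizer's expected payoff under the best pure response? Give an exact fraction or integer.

a: (5)·(4/7) + (-4)·(1/7) + (-3)·(2/7) = 10/7.
b: (2)·(4/7) + (-5)·(1/7) + (0)·(2/7) = 3/7.
c: (-6)·(4/7) + (-1)·(1/7) + (3)·(2/7) = -19/7.
d: (4)·(4/7) + (5)·(1/7) + (-4)·(2/7) = 13/7.
The best pure response is d with expected payoff 13/7.

13/7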